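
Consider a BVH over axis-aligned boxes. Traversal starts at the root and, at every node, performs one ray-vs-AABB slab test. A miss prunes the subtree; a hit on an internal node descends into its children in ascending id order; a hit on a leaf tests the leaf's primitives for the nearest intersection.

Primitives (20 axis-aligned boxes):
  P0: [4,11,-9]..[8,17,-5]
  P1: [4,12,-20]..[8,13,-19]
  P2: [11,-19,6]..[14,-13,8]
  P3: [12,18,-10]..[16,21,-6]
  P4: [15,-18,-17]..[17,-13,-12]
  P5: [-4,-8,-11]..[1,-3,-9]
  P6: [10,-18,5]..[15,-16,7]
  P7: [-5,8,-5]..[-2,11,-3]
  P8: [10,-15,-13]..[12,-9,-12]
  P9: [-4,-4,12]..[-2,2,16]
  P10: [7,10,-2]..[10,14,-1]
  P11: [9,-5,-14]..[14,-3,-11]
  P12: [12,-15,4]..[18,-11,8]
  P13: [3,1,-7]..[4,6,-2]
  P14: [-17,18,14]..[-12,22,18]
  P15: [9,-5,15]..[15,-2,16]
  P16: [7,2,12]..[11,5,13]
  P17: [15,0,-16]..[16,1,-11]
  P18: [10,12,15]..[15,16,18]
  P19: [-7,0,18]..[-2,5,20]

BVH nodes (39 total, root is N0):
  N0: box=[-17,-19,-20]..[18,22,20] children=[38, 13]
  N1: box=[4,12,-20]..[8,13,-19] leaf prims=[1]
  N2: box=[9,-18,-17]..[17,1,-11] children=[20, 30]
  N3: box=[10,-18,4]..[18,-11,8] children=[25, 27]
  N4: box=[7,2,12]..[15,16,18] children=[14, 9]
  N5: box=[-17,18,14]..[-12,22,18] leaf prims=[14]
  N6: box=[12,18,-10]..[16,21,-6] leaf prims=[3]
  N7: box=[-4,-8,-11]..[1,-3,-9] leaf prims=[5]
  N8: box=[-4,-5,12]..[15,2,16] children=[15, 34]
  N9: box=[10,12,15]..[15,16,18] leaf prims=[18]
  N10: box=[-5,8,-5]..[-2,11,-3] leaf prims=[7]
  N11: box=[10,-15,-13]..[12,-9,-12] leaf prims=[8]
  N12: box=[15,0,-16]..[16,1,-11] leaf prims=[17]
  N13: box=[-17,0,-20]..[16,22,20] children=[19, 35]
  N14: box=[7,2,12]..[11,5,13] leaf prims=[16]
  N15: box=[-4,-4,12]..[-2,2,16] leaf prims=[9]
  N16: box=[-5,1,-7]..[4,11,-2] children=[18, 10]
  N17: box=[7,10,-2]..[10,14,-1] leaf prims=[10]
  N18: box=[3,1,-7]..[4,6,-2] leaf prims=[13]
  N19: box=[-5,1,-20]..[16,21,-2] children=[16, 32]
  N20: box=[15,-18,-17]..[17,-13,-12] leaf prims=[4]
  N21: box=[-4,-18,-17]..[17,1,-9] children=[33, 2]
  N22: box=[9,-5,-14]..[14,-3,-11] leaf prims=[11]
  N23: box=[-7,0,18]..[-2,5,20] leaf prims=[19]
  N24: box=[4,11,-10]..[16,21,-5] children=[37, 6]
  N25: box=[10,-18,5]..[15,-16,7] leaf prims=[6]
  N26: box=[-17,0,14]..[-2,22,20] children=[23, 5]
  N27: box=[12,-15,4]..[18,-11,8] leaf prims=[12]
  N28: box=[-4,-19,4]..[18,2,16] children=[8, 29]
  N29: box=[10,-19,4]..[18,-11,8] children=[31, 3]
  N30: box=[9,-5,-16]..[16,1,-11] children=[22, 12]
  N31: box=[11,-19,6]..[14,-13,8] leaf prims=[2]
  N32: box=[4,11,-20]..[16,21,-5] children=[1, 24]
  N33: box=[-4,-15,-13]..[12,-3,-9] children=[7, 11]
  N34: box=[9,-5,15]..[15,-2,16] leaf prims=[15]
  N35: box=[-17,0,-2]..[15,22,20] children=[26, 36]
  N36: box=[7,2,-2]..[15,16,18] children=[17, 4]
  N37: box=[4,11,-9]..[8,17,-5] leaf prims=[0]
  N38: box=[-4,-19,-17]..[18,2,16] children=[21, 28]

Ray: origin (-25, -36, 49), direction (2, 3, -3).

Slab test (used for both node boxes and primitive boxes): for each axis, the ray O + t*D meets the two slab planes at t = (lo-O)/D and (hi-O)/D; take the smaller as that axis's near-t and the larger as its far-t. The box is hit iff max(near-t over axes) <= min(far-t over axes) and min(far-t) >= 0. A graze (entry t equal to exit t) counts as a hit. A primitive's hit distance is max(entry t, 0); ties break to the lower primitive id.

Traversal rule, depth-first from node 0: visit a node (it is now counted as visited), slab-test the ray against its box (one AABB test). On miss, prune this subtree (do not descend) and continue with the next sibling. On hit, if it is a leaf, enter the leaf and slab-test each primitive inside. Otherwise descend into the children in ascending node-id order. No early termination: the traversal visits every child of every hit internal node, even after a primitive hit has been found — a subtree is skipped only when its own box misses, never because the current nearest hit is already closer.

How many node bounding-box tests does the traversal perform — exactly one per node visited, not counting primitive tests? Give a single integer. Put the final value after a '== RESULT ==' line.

Walk:
N0 x:[4,43/2] y:[17/3,58/3] z:[29/3,23] -> hit [29/3,58/3], descend [13, 38]
  N13 x:[4,41/2] y:[12,58/3] z:[29/3,23] -> hit [12,58/3], descend [19, 35]
    N19 x:[10,41/2] y:[37/3,19] z:[17,23] -> hit [17,19], descend [16, 32]
      N16 x:[10,29/2] y:[37/3,47/3] z:[17,56/3] -> miss, prune
      N32 x:[29/2,41/2] y:[47/3,19] z:[18,23] -> hit [18,19], descend [1, 24]
        N1 x:[29/2,33/2] y:[16,49/3] z:[68/3,23] -> miss, prune
        N24 x:[29/2,41/2] y:[47/3,19] z:[18,59/3] -> hit [18,19], descend [6, 37]
          N6 x:[37/2,41/2] y:[18,19] z:[55/3,59/3] -> hit [37/2,19] leaf, test {P3@t=37/2}
          N37 x:[29/2,33/2] y:[47/3,53/3] z:[18,58/3] -> miss, prune
    N35 x:[4,20] y:[12,58/3] z:[29/3,17] -> hit [12,17], descend [26, 36]
      N26 x:[4,23/2] y:[12,58/3] z:[29/3,35/3] -> miss, prune
      N36 x:[16,20] y:[38/3,52/3] z:[31/3,17] -> hit [16,17], descend [4, 17]
        N4 x:[16,20] y:[38/3,52/3] z:[31/3,37/3] -> miss, prune
        N17 x:[16,35/2] y:[46/3,50/3] z:[50/3,17] -> hit [50/3,50/3] leaf, test {P10@t=50/3}
  N38 x:[21/2,43/2] y:[17/3,38/3] z:[11,22] -> hit [11,38/3], descend [21, 28]
    N21 x:[21/2,21] y:[6,37/3] z:[58/3,22] -> miss, prune
    N28 x:[21/2,43/2] y:[17/3,38/3] z:[11,15] -> hit [11,38/3], descend [8, 29]
      N8 x:[21/2,20] y:[31/3,38/3] z:[11,37/3] -> hit [11,37/3], descend [15, 34]
        N15 x:[21/2,23/2] y:[32/3,38/3] z:[11,37/3] -> hit [11,23/2] leaf, test {P9@t=11}
        N34 x:[17,20] y:[31/3,34/3] z:[11,34/3] -> miss, prune
      N29 x:[35/2,43/2] y:[17/3,25/3] z:[41/3,15] -> miss, prune

Summary -> nodes [0, 13, 19, 16, 32, 1, 24, 6, 37, 35, 26, 36, 4, 17, 38, 21, 28, 8, 15, 34, 29]; box-tests=21; leaf-entries=3; first=P9

== RESULT ==
21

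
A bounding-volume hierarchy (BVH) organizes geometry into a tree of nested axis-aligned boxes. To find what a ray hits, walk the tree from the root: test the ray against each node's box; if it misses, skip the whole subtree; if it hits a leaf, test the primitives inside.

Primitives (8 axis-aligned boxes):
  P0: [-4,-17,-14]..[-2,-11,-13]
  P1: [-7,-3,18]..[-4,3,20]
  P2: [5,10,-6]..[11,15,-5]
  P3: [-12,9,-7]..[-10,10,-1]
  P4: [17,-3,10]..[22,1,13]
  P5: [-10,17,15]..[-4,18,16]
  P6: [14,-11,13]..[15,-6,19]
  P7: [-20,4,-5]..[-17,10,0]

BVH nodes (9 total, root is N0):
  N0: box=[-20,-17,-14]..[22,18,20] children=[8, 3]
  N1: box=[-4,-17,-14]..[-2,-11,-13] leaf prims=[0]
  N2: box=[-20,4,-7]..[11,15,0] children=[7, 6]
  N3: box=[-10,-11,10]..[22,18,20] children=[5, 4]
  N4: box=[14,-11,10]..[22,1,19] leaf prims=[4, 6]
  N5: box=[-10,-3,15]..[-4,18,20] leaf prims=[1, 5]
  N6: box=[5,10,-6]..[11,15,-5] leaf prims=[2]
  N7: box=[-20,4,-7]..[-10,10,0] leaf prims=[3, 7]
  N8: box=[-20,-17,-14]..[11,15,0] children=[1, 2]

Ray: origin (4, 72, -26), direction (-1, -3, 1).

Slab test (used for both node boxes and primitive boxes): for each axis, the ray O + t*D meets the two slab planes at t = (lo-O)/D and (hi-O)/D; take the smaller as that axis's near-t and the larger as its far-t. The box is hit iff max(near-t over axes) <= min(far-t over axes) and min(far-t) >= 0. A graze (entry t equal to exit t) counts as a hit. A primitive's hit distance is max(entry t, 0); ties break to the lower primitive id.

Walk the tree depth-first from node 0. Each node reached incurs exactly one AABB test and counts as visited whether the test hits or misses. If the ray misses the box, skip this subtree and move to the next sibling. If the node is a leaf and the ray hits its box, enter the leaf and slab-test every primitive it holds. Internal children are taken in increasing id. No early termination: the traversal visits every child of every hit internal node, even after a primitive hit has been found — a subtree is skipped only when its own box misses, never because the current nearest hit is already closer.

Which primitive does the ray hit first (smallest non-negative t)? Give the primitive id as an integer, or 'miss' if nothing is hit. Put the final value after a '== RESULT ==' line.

Trace the traversal:
N0 x:[-18,24] y:[18,89/3] z:[12,46] -> hit [18,24], descend [3, 8]
  N3 x:[-18,14] y:[18,83/3] z:[36,46] -> miss, prune
  N8 x:[-7,24] y:[19,89/3] z:[12,26] -> hit [19,24], descend [1, 2]
    N1 x:[6,8] y:[83/3,89/3] z:[12,13] -> miss, prune
    N2 x:[-7,24] y:[19,68/3] z:[19,26] -> hit [19,68/3], descend [6, 7]
      N6 x:[-7,-1] y:[19,62/3] z:[20,21] -> miss, prune
      N7 x:[14,24] y:[62/3,68/3] z:[19,26] -> hit [62/3,68/3] leaf, test {P3(miss), P7@t=21}

Visited [0, 3, 8, 1, 2, 6, 7]. Tests: 7 box, 1 leaf. Nearest: P7.

== RESULT ==
7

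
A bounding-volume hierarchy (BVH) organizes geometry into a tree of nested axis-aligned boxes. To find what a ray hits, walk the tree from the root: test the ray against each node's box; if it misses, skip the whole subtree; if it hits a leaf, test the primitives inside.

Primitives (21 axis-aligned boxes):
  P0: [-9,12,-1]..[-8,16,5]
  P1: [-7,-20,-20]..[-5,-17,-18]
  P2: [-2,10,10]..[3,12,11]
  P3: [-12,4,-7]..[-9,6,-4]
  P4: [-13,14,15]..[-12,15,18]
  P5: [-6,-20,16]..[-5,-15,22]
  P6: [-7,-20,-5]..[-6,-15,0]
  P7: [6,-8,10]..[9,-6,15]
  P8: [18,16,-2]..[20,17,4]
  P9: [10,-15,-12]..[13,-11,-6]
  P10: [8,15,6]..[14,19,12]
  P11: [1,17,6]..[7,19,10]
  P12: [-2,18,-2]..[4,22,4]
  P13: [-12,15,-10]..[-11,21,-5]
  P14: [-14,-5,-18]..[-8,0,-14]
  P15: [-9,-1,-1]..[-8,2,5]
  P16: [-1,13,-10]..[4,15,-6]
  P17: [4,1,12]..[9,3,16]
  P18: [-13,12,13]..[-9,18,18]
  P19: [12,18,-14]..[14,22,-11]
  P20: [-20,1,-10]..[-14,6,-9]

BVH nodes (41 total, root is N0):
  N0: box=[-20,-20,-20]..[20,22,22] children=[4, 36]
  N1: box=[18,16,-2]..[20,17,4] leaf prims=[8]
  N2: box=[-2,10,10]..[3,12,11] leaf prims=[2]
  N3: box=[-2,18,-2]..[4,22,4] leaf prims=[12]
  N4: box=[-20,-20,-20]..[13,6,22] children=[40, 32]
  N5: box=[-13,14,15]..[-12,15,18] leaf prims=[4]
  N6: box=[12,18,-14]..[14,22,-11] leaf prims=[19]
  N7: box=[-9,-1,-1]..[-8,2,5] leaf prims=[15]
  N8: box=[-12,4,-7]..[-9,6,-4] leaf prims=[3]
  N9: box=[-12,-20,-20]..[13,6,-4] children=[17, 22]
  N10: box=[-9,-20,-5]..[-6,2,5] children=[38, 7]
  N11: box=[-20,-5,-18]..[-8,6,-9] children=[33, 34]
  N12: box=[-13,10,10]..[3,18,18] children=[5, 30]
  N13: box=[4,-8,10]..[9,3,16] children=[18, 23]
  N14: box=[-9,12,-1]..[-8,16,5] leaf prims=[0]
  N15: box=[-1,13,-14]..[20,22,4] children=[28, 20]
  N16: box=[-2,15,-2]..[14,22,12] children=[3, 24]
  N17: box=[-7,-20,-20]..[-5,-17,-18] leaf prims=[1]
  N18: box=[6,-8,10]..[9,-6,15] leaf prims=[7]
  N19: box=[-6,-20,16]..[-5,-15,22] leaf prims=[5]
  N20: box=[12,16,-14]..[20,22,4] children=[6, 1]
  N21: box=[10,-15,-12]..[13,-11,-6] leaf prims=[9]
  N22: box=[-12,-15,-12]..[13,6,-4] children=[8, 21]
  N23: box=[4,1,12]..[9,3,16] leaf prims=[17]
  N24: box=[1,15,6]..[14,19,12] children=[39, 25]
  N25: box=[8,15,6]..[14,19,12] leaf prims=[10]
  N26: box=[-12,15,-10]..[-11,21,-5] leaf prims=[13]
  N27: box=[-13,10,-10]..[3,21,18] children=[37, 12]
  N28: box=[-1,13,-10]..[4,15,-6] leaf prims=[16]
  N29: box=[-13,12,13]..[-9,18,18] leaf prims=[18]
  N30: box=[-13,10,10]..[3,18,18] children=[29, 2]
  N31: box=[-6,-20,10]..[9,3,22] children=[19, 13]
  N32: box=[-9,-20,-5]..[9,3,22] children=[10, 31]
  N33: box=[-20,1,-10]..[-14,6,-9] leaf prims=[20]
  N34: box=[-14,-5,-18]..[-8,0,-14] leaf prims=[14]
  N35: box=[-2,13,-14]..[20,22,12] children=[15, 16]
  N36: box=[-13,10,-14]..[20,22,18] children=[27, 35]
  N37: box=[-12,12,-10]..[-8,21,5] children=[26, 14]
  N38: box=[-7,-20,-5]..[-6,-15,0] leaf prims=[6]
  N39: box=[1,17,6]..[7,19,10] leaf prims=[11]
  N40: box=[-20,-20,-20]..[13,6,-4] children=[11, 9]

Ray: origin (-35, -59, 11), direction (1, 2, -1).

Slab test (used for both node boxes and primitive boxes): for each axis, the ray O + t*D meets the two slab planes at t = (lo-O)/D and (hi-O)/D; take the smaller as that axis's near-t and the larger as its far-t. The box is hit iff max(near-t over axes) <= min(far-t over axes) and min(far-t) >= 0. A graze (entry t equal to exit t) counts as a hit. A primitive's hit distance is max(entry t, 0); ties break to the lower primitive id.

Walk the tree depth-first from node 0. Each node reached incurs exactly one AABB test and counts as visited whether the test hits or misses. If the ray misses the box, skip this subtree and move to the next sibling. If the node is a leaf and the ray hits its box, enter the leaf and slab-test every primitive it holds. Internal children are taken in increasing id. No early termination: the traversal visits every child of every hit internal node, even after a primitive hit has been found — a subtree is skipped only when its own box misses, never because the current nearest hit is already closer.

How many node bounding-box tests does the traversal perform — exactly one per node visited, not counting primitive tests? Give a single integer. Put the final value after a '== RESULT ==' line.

Trace the traversal:
N0 x:[15,55] y:[39/2,81/2] z:[-11,31] -> hit [39/2,31], descend [4, 36]
  N4 x:[15,48] y:[39/2,65/2] z:[-11,31] -> hit [39/2,31], descend [32, 40]
    N32 x:[26,44] y:[39/2,31] z:[-11,16] -> miss, prune
    N40 x:[15,48] y:[39/2,65/2] z:[15,31] -> hit [39/2,31], descend [9, 11]
      N9 x:[23,48] y:[39/2,65/2] z:[15,31] -> hit [23,31], descend [17, 22]
        N17 x:[28,30] y:[39/2,21] z:[29,31] -> miss, prune
        N22 x:[23,48] y:[22,65/2] z:[15,23] -> hit [23,23], descend [8, 21]
          N8 x:[23,26] y:[63/2,65/2] z:[15,18] -> miss, prune
          N21 x:[45,48] y:[22,24] z:[17,23] -> miss, prune
      N11 x:[15,27] y:[27,65/2] z:[20,29] -> hit [27,27], descend [33, 34]
        N33 x:[15,21] y:[30,65/2] z:[20,21] -> miss, prune
        N34 x:[21,27] y:[27,59/2] z:[25,29] -> hit [27,27] leaf, test {P14@t=27}
  N36 x:[22,55] y:[69/2,81/2] z:[-7,25] -> miss, prune

13 AABB tests over nodes [0, 4, 32, 40, 9, 17, 22, 8, 21, 11, 33, 34, 36]; 1 leaf entered; closest P14.

== RESULT ==
13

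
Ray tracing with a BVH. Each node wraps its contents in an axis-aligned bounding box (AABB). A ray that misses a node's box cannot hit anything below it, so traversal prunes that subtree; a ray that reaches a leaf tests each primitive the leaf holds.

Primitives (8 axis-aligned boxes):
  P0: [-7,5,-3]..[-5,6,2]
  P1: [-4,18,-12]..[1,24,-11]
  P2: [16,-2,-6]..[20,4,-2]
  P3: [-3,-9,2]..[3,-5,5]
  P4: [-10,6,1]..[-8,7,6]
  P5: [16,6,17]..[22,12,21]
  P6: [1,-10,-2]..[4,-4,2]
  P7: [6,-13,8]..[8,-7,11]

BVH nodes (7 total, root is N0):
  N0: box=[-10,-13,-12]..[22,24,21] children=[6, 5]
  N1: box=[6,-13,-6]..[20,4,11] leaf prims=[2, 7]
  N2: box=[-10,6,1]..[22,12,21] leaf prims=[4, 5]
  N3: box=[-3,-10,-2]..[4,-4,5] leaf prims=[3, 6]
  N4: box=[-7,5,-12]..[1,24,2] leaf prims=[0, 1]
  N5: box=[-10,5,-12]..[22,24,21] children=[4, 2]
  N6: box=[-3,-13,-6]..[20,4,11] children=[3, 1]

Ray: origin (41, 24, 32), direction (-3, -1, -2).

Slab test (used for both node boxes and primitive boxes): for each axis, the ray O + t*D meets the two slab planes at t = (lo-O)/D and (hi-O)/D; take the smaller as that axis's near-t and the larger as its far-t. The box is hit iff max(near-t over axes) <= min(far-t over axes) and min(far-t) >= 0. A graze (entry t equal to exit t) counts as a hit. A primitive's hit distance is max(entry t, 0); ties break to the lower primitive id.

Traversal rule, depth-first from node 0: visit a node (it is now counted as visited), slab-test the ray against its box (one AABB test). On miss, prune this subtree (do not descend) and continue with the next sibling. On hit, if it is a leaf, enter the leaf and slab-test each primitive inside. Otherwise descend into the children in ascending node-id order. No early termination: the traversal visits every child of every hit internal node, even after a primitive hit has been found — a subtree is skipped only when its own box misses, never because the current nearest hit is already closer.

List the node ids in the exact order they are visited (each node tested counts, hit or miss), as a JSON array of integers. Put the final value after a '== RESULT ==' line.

Traverse from the root:
N0 x:[19/3,17] y:[0,37] z:[11/2,22] -> hit [19/3,17], descend [5, 6]
  N5 x:[19/3,17] y:[0,19] z:[11/2,22] -> hit [19/3,17], descend [2, 4]
    N2 x:[19/3,17] y:[12,18] z:[11/2,31/2] -> hit [12,31/2] leaf, test {P4(miss), P5(miss)}
    N4 x:[40/3,16] y:[0,19] z:[15,22] -> hit [15,16] leaf, test {P0(miss), P1(miss)}
  N6 x:[7,44/3] y:[20,37] z:[21/2,19] -> miss, prune

Visited [0, 5, 2, 4, 6]. Tests: 5 box, 2 leaf. Nearest: miss.

== RESULT ==
[0, 5, 2, 4, 6]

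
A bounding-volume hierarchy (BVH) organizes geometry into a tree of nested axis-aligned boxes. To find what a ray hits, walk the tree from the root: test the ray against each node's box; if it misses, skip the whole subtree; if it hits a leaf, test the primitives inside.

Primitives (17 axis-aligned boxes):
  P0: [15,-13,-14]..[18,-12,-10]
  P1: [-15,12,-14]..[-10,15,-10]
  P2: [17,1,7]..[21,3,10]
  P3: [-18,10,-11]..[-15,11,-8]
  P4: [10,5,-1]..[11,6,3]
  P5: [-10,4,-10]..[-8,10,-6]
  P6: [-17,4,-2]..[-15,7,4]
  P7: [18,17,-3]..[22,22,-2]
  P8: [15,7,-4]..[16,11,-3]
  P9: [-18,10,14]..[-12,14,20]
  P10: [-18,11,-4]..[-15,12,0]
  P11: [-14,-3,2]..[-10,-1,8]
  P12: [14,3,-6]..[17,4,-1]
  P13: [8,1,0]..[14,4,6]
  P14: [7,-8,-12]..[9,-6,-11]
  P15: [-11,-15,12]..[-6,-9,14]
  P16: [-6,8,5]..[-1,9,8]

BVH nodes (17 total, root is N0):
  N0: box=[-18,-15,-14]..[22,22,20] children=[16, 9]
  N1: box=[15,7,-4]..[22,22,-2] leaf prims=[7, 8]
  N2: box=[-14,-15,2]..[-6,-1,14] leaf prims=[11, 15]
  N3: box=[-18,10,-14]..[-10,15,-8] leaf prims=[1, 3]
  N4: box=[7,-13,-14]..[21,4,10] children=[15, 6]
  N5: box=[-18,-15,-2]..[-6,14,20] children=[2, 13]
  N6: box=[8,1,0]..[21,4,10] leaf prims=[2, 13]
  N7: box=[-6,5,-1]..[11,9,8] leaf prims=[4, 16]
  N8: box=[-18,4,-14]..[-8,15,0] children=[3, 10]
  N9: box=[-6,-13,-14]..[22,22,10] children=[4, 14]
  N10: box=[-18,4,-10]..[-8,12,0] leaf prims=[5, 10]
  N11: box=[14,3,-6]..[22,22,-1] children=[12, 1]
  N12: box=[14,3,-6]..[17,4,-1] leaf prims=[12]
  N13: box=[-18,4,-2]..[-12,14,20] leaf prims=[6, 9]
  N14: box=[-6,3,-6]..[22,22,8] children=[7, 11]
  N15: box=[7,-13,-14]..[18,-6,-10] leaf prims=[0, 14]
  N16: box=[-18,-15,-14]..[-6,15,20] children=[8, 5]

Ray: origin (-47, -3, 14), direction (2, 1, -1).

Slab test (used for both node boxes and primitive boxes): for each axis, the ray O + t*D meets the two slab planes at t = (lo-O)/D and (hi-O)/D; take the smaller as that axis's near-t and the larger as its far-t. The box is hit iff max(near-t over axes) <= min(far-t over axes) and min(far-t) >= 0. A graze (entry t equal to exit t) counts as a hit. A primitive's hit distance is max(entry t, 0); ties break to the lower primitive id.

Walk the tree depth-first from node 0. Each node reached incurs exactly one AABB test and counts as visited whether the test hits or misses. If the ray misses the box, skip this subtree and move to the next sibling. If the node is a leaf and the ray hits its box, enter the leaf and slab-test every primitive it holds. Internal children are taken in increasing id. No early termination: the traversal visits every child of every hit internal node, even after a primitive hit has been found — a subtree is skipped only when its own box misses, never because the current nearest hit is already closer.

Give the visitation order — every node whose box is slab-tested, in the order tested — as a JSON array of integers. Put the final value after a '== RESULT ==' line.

Traverse from the root:
N0 x:[29/2,69/2] y:[-12,25] z:[-6,28] -> hit [29/2,25], descend [9, 16]
  N9 x:[41/2,69/2] y:[-10,25] z:[4,28] -> hit [41/2,25], descend [4, 14]
    N4 x:[27,34] y:[-10,7] z:[4,28] -> miss, prune
    N14 x:[41/2,69/2] y:[6,25] z:[6,20] -> miss, prune
  N16 x:[29/2,41/2] y:[-12,18] z:[-6,28] -> hit [29/2,18], descend [5, 8]
    N5 x:[29/2,41/2] y:[-12,17] z:[-6,16] -> hit [29/2,16], descend [2, 13]
      N2 x:[33/2,41/2] y:[-12,2] z:[0,12] -> miss, prune
      N13 x:[29/2,35/2] y:[7,17] z:[-6,16] -> hit [29/2,16] leaf, test {P6(miss), P9(miss)}
    N8 x:[29/2,39/2] y:[7,18] z:[14,28] -> hit [29/2,18], descend [3, 10]
      N3 x:[29/2,37/2] y:[13,18] z:[22,28] -> miss, prune
      N10 x:[29/2,39/2] y:[7,15] z:[14,24] -> hit [29/2,15] leaf, test {P5(miss), P10@t=29/2}

Visited [0, 9, 4, 14, 16, 5, 2, 13, 8, 3, 10]. Tests: 11 box, 2 leaf. Nearest: P10.

== RESULT ==
[0, 9, 4, 14, 16, 5, 2, 13, 8, 3, 10]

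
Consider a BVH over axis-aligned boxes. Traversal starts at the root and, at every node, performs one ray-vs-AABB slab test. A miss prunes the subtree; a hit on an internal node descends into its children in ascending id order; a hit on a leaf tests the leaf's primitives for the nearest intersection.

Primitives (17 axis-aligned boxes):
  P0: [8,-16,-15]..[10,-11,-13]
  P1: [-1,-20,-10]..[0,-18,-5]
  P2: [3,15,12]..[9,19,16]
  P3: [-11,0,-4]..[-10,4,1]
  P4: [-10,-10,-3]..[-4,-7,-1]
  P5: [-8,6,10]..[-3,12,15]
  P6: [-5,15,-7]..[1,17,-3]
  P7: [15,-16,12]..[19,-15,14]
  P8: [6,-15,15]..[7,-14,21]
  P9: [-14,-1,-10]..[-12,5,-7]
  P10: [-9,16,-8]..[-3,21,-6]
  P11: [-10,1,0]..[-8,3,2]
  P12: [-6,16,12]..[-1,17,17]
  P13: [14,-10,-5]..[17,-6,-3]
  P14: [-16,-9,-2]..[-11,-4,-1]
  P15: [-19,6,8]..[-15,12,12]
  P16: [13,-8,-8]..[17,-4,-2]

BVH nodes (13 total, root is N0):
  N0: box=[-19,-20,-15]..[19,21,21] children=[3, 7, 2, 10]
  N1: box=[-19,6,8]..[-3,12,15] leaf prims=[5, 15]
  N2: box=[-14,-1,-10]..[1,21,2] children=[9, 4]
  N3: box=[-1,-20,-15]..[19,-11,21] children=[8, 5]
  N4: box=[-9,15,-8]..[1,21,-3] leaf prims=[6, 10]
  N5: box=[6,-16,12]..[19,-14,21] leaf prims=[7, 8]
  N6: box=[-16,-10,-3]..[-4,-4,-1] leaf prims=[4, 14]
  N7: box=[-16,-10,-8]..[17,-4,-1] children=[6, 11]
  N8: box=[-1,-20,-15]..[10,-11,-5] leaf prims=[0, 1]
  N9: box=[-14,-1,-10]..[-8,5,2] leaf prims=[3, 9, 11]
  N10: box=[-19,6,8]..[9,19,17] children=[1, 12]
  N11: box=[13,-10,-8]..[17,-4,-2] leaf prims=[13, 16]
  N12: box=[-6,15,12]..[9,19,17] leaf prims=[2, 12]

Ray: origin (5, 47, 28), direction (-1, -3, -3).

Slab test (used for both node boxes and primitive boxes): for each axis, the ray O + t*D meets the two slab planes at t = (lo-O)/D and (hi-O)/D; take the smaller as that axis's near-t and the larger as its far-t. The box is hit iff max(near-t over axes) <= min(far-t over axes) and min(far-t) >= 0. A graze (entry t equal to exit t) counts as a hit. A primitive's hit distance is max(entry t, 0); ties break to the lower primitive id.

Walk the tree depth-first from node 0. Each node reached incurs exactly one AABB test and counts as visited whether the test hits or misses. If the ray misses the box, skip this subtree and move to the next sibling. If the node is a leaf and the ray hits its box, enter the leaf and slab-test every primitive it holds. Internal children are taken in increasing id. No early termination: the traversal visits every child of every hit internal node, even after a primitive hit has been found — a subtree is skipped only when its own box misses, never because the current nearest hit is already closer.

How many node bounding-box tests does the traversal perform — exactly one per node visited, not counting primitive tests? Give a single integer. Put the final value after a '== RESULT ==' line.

Trace the traversal:
N0 x:[-14,24] y:[26/3,67/3] z:[7/3,43/3] -> hit [26/3,43/3], descend [2, 3, 7, 10]
  N2 x:[4,19] y:[26/3,16] z:[26/3,38/3] -> hit [26/3,38/3], descend [4, 9]
    N4 x:[4,14] y:[26/3,32/3] z:[31/3,12] -> hit [31/3,32/3] leaf, test {P6(miss), P10(miss)}
    N9 x:[13,19] y:[14,16] z:[26/3,38/3] -> miss, prune
  N3 x:[-14,6] y:[58/3,67/3] z:[7/3,43/3] -> miss, prune
  N7 x:[-12,21] y:[17,19] z:[29/3,12] -> miss, prune
  N10 x:[-4,24] y:[28/3,41/3] z:[11/3,20/3] -> miss, prune

7 AABB tests over nodes [0, 2, 4, 9, 3, 7, 10]; 1 leaf entered; closest miss.

== RESULT ==
7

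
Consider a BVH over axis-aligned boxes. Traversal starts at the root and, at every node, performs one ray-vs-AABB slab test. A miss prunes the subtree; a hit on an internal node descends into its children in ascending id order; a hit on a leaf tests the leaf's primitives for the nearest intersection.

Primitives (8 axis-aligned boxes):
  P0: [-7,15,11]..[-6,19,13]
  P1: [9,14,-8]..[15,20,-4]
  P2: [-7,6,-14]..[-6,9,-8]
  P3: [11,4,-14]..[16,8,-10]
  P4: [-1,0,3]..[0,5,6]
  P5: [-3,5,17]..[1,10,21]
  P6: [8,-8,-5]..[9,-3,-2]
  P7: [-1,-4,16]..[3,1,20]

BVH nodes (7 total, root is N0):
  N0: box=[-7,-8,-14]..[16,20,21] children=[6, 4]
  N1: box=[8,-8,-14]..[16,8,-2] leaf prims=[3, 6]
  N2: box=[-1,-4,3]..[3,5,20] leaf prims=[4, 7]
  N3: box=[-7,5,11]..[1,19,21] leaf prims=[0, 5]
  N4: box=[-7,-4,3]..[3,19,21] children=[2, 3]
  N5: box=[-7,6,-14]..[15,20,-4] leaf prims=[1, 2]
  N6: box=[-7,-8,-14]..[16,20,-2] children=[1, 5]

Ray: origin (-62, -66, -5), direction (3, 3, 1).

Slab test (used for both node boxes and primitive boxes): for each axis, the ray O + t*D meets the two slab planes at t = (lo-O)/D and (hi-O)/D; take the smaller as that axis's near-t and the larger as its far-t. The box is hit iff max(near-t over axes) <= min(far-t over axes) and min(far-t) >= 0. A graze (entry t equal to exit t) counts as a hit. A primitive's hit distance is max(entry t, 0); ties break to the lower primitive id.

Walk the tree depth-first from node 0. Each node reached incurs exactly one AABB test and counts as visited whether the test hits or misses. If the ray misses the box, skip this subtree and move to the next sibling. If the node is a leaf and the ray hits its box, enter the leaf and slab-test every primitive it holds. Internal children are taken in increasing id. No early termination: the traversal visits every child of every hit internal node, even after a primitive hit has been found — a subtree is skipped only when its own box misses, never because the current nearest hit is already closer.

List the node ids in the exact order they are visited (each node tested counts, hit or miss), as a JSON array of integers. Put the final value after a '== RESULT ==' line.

Walk:
N0 x:[55/3,26] y:[58/3,86/3] z:[-9,26] -> hit [58/3,26], descend [4, 6]
  N4 x:[55/3,65/3] y:[62/3,85/3] z:[8,26] -> hit [62/3,65/3], descend [2, 3]
    N2 x:[61/3,65/3] y:[62/3,71/3] z:[8,25] -> hit [62/3,65/3] leaf, test {P4(miss), P7@t=21}
    N3 x:[55/3,21] y:[71/3,85/3] z:[16,26] -> miss, prune
  N6 x:[55/3,26] y:[58/3,86/3] z:[-9,3] -> miss, prune

Summary -> nodes [0, 4, 2, 3, 6]; box-tests=5; leaf-entries=1; first=P7

== RESULT ==
[0, 4, 2, 3, 6]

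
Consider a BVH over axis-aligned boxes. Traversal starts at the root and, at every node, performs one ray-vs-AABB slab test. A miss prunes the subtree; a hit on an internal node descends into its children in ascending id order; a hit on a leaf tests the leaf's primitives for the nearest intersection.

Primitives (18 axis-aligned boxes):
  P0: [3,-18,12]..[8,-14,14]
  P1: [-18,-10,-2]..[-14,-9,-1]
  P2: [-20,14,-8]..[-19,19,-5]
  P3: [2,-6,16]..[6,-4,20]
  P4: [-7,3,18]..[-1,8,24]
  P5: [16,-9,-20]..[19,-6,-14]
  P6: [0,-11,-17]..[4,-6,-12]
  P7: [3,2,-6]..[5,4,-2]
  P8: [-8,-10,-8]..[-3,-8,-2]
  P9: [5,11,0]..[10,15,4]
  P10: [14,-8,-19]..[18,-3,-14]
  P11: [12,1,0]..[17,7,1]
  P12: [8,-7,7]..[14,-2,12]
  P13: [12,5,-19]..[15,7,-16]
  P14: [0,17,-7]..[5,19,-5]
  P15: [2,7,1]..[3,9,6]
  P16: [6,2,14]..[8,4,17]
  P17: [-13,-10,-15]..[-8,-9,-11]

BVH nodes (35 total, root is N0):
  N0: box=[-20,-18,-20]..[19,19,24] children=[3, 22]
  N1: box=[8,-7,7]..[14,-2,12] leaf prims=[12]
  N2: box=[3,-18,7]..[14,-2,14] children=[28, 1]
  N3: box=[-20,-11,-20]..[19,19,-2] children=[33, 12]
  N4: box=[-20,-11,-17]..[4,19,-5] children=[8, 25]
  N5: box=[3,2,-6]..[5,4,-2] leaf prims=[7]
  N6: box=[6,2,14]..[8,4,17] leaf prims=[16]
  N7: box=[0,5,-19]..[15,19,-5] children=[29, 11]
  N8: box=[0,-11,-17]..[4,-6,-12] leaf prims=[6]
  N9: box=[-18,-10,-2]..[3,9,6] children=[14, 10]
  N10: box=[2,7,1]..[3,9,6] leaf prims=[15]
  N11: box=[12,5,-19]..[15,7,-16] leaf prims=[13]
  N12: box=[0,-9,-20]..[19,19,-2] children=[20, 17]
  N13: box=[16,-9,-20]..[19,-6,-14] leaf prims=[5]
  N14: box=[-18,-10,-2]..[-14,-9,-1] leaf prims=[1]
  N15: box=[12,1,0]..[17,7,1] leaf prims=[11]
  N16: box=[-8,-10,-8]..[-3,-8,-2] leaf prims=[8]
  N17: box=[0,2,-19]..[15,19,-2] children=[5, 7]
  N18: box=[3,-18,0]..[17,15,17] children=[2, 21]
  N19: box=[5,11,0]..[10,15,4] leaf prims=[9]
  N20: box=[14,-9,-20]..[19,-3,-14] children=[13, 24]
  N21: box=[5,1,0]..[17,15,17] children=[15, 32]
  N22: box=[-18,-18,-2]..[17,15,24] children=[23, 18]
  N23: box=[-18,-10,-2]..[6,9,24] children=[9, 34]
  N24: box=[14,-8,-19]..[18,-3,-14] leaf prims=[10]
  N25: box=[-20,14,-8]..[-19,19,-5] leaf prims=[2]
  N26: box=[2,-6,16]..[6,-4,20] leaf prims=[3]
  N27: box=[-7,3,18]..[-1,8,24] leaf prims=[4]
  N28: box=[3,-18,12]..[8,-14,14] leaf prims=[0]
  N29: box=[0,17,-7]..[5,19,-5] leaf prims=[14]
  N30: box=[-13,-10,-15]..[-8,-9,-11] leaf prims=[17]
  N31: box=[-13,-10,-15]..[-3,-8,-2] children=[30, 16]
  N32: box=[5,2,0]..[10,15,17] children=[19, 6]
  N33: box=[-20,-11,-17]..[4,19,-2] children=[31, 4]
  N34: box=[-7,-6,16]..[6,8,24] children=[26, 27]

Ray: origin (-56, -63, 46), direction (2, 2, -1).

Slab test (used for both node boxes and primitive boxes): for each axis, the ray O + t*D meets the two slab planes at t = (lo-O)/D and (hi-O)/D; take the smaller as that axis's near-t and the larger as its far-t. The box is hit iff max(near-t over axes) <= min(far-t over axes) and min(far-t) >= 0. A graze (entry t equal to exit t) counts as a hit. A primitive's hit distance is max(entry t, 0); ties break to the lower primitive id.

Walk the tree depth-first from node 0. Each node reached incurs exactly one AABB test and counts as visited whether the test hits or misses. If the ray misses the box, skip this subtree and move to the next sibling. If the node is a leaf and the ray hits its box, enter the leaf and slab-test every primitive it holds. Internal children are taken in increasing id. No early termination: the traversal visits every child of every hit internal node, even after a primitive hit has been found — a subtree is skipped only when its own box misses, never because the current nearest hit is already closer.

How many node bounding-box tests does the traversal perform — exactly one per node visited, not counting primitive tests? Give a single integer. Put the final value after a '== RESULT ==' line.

Walk:
N0 x:[18,75/2] y:[45/2,41] z:[22,66] -> hit [45/2,75/2], descend [3, 22]
  N3 x:[18,75/2] y:[26,41] z:[48,66] -> miss, prune
  N22 x:[19,73/2] y:[45/2,39] z:[22,48] -> hit [45/2,73/2], descend [18, 23]
    N18 x:[59/2,73/2] y:[45/2,39] z:[29,46] -> hit [59/2,73/2], descend [2, 21]
      N2 x:[59/2,35] y:[45/2,61/2] z:[32,39] -> miss, prune
      N21 x:[61/2,73/2] y:[32,39] z:[29,46] -> hit [32,73/2], descend [15, 32]
        N15 x:[34,73/2] y:[32,35] z:[45,46] -> miss, prune
        N32 x:[61/2,33] y:[65/2,39] z:[29,46] -> hit [65/2,33], descend [6, 19]
          N6 x:[31,32] y:[65/2,67/2] z:[29,32] -> miss, prune
          N19 x:[61/2,33] y:[37,39] z:[42,46] -> miss, prune
    N23 x:[19,31] y:[53/2,36] z:[22,48] -> hit [53/2,31], descend [9, 34]
      N9 x:[19,59/2] y:[53/2,36] z:[40,48] -> miss, prune
      N34 x:[49/2,31] y:[57/2,71/2] z:[22,30] -> hit [57/2,30], descend [26, 27]
        N26 x:[29,31] y:[57/2,59/2] z:[26,30] -> hit [29,59/2] leaf, test {P3@t=29}
        N27 x:[49/2,55/2] y:[33,71/2] z:[22,28] -> miss, prune

15 AABB tests over nodes [0, 3, 22, 18, 2, 21, 15, 32, 6, 19, 23, 9, 34, 26, 27]; 1 leaf entered; closest P3.

== RESULT ==
15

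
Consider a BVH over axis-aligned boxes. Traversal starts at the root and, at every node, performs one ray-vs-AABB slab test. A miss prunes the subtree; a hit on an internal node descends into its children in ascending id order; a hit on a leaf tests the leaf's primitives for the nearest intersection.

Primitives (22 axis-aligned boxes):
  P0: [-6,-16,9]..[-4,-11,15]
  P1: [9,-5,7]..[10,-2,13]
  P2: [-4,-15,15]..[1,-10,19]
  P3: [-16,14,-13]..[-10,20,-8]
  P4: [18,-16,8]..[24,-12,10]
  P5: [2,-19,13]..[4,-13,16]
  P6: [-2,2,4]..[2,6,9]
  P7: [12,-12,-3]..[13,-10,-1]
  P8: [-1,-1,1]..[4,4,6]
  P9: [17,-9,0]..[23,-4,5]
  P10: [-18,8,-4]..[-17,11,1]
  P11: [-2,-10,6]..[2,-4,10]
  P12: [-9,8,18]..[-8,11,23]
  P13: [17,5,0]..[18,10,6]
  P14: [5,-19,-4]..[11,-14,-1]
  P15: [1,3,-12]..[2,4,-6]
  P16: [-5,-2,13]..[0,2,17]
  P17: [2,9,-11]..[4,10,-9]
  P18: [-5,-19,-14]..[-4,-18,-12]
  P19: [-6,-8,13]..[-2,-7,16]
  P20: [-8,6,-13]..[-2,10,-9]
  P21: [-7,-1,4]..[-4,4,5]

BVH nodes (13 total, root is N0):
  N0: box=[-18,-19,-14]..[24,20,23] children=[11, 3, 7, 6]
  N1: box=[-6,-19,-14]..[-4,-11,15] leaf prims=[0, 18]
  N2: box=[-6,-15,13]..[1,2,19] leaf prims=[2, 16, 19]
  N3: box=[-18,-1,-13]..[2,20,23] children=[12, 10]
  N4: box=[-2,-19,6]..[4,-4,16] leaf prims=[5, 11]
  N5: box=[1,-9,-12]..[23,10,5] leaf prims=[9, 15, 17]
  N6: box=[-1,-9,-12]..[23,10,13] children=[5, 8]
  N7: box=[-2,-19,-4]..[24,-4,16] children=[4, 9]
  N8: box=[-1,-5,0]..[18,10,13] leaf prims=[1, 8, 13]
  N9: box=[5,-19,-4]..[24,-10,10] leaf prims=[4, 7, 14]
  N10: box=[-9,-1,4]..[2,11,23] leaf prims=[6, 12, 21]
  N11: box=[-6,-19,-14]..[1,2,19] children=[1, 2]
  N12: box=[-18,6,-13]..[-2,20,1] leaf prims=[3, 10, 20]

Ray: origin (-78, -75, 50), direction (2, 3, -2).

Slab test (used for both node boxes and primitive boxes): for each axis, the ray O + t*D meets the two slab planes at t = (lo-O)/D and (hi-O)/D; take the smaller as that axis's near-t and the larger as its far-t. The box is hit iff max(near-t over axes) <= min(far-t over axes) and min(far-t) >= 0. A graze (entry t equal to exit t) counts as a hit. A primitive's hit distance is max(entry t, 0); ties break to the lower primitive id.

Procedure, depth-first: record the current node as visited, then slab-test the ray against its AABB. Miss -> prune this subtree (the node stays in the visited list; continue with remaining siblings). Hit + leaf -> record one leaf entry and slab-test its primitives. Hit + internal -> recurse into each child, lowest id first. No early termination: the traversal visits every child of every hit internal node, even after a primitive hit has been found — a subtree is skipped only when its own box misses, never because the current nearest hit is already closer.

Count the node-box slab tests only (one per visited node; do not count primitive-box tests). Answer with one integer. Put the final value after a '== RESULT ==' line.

Trace the traversal:
N0 x:[30,51] y:[56/3,95/3] z:[27/2,32] -> hit [30,95/3], descend [3, 6, 7, 11]
  N3 x:[30,40] y:[74/3,95/3] z:[27/2,63/2] -> hit [30,63/2], descend [10, 12]
    N10 x:[69/2,40] y:[74/3,86/3] z:[27/2,23] -> miss, prune
    N12 x:[30,38] y:[27,95/3] z:[49/2,63/2] -> hit [30,63/2] leaf, test {P3@t=31, P10(miss), P20(miss)}
  N6 x:[77/2,101/2] y:[22,85/3] z:[37/2,31] -> miss, prune
  N7 x:[38,51] y:[56/3,71/3] z:[17,27] -> miss, prune
  N11 x:[36,79/2] y:[56/3,77/3] z:[31/2,32] -> miss, prune

Visited [0, 3, 10, 12, 6, 7, 11]. Tests: 7 box, 1 leaf. Nearest: P3.

== RESULT ==
7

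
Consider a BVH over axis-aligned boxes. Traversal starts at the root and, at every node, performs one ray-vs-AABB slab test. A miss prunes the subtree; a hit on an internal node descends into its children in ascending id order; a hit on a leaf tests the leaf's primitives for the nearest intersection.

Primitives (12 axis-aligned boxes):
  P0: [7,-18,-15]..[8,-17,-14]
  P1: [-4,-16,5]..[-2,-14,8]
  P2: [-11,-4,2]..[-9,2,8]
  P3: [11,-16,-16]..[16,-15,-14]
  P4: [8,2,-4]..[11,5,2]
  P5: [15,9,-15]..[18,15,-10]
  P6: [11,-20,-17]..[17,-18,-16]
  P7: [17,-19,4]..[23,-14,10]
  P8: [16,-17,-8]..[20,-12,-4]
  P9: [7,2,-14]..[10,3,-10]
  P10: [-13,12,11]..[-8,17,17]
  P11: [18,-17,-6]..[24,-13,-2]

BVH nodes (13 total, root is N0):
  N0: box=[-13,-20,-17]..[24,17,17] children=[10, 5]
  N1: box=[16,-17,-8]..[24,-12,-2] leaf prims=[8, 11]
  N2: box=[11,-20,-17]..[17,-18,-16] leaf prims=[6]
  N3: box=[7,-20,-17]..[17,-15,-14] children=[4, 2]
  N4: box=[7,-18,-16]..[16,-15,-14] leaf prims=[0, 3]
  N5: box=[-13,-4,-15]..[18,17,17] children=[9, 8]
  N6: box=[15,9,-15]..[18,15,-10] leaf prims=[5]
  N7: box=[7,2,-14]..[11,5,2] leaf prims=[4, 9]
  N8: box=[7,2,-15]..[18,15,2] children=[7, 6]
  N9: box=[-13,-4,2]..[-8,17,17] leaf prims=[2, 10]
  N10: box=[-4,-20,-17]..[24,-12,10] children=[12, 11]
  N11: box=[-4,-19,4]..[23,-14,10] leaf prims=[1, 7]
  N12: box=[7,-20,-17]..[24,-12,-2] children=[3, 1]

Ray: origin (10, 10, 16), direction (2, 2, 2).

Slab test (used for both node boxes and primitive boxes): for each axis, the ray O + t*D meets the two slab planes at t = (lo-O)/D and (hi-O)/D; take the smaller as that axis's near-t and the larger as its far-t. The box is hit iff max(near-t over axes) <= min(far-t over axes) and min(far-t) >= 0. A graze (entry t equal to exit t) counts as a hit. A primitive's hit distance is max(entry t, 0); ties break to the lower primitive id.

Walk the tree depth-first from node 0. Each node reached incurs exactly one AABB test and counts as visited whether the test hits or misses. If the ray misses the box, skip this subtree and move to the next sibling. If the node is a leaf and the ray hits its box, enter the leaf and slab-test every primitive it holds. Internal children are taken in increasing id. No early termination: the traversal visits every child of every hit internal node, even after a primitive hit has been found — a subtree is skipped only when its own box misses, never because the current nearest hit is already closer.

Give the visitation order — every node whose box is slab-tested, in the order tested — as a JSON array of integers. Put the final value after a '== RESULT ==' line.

Trace the traversal:
N0 x:[-23/2,7] y:[-15,7/2] z:[-33/2,1/2] -> hit [-23/2,1/2], descend [5, 10]
  N5 x:[-23/2,4] y:[-7,7/2] z:[-31/2,1/2] -> hit [-7,1/2], descend [8, 9]
    N8 x:[-3/2,4] y:[-4,5/2] z:[-31/2,-7] -> miss, prune
    N9 x:[-23/2,-9] y:[-7,7/2] z:[-7,1/2] -> miss, prune
  N10 x:[-7,7] y:[-15,-11] z:[-33/2,-3] -> miss, prune

Visited [0, 5, 8, 9, 10]. Tests: 5 box, 0 leaf. Nearest: miss.

== RESULT ==
[0, 5, 8, 9, 10]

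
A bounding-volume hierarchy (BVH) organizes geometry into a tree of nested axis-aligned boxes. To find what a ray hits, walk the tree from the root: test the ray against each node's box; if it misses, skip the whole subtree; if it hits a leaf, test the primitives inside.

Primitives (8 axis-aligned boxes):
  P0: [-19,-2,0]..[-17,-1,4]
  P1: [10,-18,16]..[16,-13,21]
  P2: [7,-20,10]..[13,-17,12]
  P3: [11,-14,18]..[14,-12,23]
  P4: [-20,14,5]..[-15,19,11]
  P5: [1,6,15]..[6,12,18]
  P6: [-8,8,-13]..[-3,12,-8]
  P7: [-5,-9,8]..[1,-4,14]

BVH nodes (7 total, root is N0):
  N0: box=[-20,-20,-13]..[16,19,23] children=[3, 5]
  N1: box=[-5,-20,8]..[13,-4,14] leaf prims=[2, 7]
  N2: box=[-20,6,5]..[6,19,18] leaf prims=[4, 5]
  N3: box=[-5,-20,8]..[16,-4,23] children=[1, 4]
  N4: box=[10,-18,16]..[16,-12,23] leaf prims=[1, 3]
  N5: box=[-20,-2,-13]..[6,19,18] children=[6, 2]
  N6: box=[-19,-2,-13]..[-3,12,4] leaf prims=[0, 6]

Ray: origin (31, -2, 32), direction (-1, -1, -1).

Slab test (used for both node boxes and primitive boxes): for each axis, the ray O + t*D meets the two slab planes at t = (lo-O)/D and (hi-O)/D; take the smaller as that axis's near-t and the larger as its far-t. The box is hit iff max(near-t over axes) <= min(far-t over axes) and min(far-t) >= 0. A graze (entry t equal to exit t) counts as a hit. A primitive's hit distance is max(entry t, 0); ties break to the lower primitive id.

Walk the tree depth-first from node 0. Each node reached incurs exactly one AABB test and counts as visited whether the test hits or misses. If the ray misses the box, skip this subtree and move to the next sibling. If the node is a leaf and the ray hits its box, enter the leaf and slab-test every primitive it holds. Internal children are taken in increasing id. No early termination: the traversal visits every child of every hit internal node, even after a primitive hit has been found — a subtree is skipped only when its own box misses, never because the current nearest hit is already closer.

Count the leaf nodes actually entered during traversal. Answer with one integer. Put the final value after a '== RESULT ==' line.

Trace the traversal:
N0 x:[15,51] y:[-21,18] z:[9,45] -> hit [15,18], descend [3, 5]
  N3 x:[15,36] y:[2,18] z:[9,24] -> hit [15,18], descend [1, 4]
    N1 x:[18,36] y:[2,18] z:[18,24] -> hit [18,18] leaf, test {P2(miss), P7(miss)}
    N4 x:[15,21] y:[10,16] z:[9,16] -> hit [15,16] leaf, test {P1@t=15, P3(miss)}
  N5 x:[25,51] y:[-21,0] z:[14,45] -> miss, prune

Summary -> nodes [0, 3, 1, 4, 5]; box-tests=5; leaf-entries=2; first=P1

== RESULT ==
2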